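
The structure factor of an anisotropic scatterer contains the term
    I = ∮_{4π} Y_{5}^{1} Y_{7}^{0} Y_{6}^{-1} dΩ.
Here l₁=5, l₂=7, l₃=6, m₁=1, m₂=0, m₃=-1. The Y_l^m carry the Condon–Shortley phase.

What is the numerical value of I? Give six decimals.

m-sum 0 ✓  L=18 even ✓  2≤6≤12 ✓
Π(2lᵢ+1) = 11×15×13 = 2145
triangle coeff Δ(5,7,6) = 1/174594420
Σ_t [1,5]: t=1:−1/4147200 t=2:+1/207360 t=3:−1/82944 t=4:+1/207360 t=5:−1/4147200 = -1/345600
(3j)²=420/46189 [(5 7 6; 0 0 0)], sign=-1
Σ_t [0,4]: t=0:+1/87091200 t=1:−1/1036800 t=2:+1/138240 t=3:−1/124416 t=4:+1/829440 = -1/1814400
(3j)²=64/138567 [(5 7 6; 1 0 -1)], sign=+1
⇒ 4πI² = 134400/14919047
I = (-1)√(134400/14919047/(4π)) = -0.02677467

-0.026775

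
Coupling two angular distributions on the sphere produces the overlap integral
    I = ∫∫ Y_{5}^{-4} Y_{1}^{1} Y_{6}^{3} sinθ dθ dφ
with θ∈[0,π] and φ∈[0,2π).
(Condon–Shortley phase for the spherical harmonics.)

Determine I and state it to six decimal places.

-0.070770

m-sum 0 ✓  L=12 even ✓  4≤6≤6 ✓
Π(2lᵢ+1) = 11×3×13 = 429
triangle coeff Δ(5,1,6) = 1/858
Σ_t [0,0]: t=0:+1/14400 = 1/14400
(3j)²=6/143 [(5 1 6; 0 0 0)], sign=+1
Σ_t [0,0]: t=0:+1/725760 = 1/725760
(3j)²=1/286 [(5 1 6; -4 1 3)], sign=-1
⇒ 4πI² = 9/143
I = (-1)√(9/143/(4π)) = -0.07076985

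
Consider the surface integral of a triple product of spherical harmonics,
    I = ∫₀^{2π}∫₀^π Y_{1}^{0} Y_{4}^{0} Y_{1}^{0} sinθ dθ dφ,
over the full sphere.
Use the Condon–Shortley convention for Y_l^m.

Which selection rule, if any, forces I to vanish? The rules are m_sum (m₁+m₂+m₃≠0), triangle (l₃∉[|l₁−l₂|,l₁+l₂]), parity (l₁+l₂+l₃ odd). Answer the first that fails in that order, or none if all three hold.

m₁+m₂+m₃ = 0 + 0 + 0 = 0  ✓
triangle: |1−4|=3 ≤ l₃=1 ≤ 1+4=5  ✗
parity: l₁+l₂+l₃ = 6 is even

triangle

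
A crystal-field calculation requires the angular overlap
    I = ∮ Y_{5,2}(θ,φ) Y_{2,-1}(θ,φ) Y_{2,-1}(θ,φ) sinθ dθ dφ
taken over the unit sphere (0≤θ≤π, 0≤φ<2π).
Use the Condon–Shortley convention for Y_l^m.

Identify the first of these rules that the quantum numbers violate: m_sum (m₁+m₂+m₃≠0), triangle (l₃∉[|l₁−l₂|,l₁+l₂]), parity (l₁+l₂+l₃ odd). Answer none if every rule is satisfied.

Σmᵢ = 0  ✓
l₃∈[|l₁−l₂|,l₁+l₂]=[3,7], have l₃=2  ✗
Σlᵢ = 9 ⇒ odd

triangle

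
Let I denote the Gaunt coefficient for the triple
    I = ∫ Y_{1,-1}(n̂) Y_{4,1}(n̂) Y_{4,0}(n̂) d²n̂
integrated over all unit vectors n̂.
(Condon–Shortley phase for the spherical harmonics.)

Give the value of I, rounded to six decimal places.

0.000000

l₁+l₂+l₃=9 is odd: 3j(l;000)=0 ⇒ I=0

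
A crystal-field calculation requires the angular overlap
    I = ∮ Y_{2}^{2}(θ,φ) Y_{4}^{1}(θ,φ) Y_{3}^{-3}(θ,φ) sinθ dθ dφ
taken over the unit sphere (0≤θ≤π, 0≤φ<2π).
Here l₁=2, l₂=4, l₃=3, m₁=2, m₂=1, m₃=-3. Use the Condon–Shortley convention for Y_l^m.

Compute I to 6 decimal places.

0.000000

L=9 odd ⇒ parity kills the (l;000) factor ⇒ I = 0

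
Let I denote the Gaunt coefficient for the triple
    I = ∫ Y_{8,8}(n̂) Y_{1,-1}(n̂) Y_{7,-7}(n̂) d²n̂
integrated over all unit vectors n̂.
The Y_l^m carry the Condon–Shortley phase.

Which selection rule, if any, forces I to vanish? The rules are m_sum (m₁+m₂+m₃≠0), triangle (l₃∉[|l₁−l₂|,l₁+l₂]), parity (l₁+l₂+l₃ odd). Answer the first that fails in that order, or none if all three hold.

m₁+m₂+m₃ = 8 − 1 − 7 = 0  ✓
triangle: |8−1|=7 ≤ l₃=7 ≤ 8+1=9  ✓
parity: l₁+l₂+l₃ = 16 is even  ✓

none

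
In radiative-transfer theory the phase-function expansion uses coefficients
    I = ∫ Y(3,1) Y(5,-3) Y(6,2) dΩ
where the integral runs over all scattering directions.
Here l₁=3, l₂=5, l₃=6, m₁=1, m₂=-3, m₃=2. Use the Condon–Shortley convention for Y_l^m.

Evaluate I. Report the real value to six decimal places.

Rules hold: Σm=0, L=14 even, 2≤6≤8.
N = 7·11·13 = 1001
Δ = 2!·4!·8!/15! = 1/675675
Racah Σ t=0..2: t=0:+1/8640 t=1:−1/2304 t=2:+1/8640 = -7/34560
⇒ 3j(3 5 6; 0 0 0)² = 7/429, sgn -1
Racah Σ t=0..2: t=0:+1/11520 t=1:−1/30240 t=2:+1/1935360 = 1/18432
⇒ 3j(3 5 6; 1 -3 2)² = 7/429, sgn +1
4πI² = N·(3j₀)²·(3jₘ)² = 343/1287
I = -1·√(0.266511/4π) = -0.14563067

-0.145631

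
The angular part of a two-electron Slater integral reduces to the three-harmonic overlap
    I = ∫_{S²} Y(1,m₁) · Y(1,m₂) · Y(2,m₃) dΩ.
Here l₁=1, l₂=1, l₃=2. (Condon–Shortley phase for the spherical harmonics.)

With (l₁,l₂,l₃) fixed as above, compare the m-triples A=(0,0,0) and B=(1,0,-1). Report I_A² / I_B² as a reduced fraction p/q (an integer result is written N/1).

Shared (l₁,l₂,l₃)=(1,1,2): N and (l;000)² cancel in I_A²/I_B².
A: Δ = 0!·2!·2!/5! = 1/30; Racah Σ t=0..0: t=0:+1/1 = 1/1; ⇒ 3j(1 1 2; 0 0 0)² = 2/15, sgn +1
B: Δ = 0!·2!·2!/5! = 1/30; Racah Σ t=0..0: t=0:+1/2 = 1/2; ⇒ 3j(1 1 2; 1 0 -1)² = 1/10, sgn -1
I_A²/I_B² = (2/15)/(1/10) = 4/3

4/3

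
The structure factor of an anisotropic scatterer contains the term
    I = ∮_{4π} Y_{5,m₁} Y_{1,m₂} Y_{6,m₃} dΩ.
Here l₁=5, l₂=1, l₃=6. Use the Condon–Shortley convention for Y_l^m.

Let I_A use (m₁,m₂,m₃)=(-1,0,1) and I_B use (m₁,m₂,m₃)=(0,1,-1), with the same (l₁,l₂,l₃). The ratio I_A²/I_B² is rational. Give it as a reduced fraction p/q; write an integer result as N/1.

5/3

Shared (l₁,l₂,l₃)=(5,1,6): N and (l;000)² cancel in I_A²/I_B².
A: Δ = 0!·10!·2!/13! = 1/858; Racah Σ t=0..0: t=0:+1/17280 = 1/17280; ⇒ 3j(5 1 6; -1 0 1)² = 35/858, sgn -1
B: Δ = 0!·10!·2!/13! = 1/858; Racah Σ t=0..0: t=0:+1/28800 = 1/28800; ⇒ 3j(5 1 6; 0 1 -1)² = 7/286, sgn -1
I_A²/I_B² = (35/858)/(7/286) = 5/3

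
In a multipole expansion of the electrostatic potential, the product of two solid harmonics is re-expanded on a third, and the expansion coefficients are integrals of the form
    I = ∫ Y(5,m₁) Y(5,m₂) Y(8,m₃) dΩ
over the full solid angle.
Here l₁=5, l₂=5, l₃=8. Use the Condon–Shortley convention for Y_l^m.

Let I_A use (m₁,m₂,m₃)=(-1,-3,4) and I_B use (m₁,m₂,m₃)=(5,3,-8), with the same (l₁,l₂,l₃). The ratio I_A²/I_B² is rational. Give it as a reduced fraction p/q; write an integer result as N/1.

3/650

l's match ⇒ only the (l;m) 3-j factors differ between A and B.
A: triangle coeff Δ(5,5,8) = 1/37413090; Σ_t [0,2]: t=0:+1/4147200 t=1:−1/3628800 t=2:+1/46448640 = -1/77414400; (3j)²=3/41990 [(5 5 8; -1 -3 4)], sign=-1
B: triangle coeff Δ(5,5,8) = 1/37413090; Σ_t [0,0]: t=0:+1/3251404800 = 1/3251404800; (3j)²=5/323 [(5 5 8; 5 3 -8)], sign=+1
I_A²/I_B² = (3/41990)/(5/323) = 3/650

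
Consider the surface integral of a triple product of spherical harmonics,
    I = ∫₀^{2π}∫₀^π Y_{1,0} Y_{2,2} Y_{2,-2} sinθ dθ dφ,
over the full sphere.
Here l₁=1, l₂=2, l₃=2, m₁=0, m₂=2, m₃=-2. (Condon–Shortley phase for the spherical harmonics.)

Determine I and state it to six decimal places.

0.000000

L=5 odd ⇒ parity kills the (l;000) factor ⇒ I = 0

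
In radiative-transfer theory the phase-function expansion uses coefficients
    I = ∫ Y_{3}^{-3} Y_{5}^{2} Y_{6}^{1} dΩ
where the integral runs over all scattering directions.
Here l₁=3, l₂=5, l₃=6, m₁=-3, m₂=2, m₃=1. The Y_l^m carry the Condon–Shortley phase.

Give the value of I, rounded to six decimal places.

m-sum 0 ✓  L=14 even ✓  2≤6≤8 ✓
Π(2lᵢ+1) = 7×11×13 = 1001
triangle coeff Δ(3,5,6) = 1/675675
Σ_t [0,2]: t=0:+1/8640 t=1:−1/2304 t=2:+1/8640 = -7/34560
(3j)²=7/429 [(3 5 6; 0 0 0)], sign=-1
Σ_t [2,2]: t=2:+1/34560 = 1/34560
(3j)²=7/429 [(3 5 6; -3 2 1)], sign=-1
⇒ 4πI² = 343/1287
I = (+1)√(343/1287/(4π)) = 0.14563067

0.145631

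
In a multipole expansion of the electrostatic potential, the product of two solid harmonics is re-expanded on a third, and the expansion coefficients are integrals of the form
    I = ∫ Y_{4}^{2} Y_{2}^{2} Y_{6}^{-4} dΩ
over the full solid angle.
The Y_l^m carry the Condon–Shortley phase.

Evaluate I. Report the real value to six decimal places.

Checks pass: Σm=0; 12 even; l₃=6∈[2,6].
(2·4+1)(2·2+1)(2·6+1) = 585
Δ: 0! 8! 4! / 13! → 1/6435
sum: t=0:+1/2304 = 1/2304
3j²(4 2 6; 0 0 0) = Δ·Π!·Σ² = 5/143  (sign +1)
sum: t=0:+1/34560 = 1/34560
3j²(4 2 6; 2 2 -4) = Δ·Π!·Σ² = 14/429  (sign +1)
combine: 4πI² = 585·5/143·14/429 = 1050/1573
take √, sign +1: I = 0.23047581

0.230476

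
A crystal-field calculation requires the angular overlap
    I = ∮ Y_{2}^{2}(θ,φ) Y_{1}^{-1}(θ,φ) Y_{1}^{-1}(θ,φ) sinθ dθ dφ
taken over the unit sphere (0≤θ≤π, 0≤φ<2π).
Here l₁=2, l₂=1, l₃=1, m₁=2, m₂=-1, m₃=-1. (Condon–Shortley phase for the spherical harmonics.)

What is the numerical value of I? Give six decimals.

m-sum 0 ✓  L=4 even ✓  1≤1≤3 ✓
Π(2lᵢ+1) = 5×3×3 = 45
triangle coeff Δ(2,1,1) = 1/30
Σ_t [1,1]: t=1:−1/1 = -1/1
(3j)²=2/15 [(2 1 1; 0 0 0)], sign=+1
Σ_t [0,0]: t=0:+1/4 = 1/4
(3j)²=1/5 [(2 1 1; 2 -1 -1)], sign=+1
⇒ 4πI² = 6/5
I = (+1)√(6/5/(4π)) = 0.30901936

0.309019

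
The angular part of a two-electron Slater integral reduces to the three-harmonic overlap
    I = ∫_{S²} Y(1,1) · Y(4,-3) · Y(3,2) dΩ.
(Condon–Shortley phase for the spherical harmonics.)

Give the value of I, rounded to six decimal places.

-0.282095

Rules hold: Σm=0, L=8 even, 3≤3≤5.
N = 3·9·7 = 189
Δ = 2!·0!·6!/9! = 1/252
Racah Σ t=1..1: t=1:−1/36 = -1/36
⇒ 3j(1 4 3; 0 0 0)² = 4/63, sgn +1
Racah Σ t=0..0: t=0:+1/240 = 1/240
⇒ 3j(1 4 3; 1 -3 2)² = 1/12, sgn -1
4πI² = N·(3j₀)²·(3jₘ)² = 1/1
I = -1·√(1/4π) = -0.28209479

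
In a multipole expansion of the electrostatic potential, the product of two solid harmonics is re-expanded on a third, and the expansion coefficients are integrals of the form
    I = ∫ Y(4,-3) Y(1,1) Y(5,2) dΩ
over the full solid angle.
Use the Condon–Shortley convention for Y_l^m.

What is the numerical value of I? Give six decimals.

0.085055

Rules hold: Σm=0, L=10 even, 3≤5≤5.
N = 9·3·11 = 297
Δ = 0!·8!·2!/11! = 1/495
Racah Σ t=0..0: t=0:+1/576 = 1/576
⇒ 3j(4 1 5; 0 0 0)² = 5/99, sgn -1
Racah Σ t=0..0: t=0:+1/10080 = 1/10080
⇒ 3j(4 1 5; -3 1 2)² = 1/165, sgn -1
4πI² = N·(3j₀)²·(3jₘ)² = 1/11
I = +1·√(0.0909091/4π) = 0.08505478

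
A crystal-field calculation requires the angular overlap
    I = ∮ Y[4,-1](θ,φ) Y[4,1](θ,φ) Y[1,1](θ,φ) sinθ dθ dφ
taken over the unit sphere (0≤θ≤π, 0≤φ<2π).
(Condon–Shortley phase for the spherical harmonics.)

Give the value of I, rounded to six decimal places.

0.000000

Σmᵢ = 1 ≠ 0, so the φ-integral vanishes; I = 0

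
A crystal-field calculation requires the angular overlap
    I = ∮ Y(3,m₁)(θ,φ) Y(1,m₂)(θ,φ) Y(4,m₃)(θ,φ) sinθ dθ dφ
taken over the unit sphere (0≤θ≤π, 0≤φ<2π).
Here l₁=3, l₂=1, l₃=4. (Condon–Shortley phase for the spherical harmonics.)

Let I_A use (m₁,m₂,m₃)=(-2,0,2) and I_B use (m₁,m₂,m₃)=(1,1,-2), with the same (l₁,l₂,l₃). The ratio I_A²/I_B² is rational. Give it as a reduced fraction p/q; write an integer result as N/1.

4/5

l's match ⇒ only the (l;m) 3-j factors differ between A and B.
A: triangle coeff Δ(3,1,4) = 1/252; Σ_t [0,0]: t=0:+1/120 = 1/120; (3j)²=1/21 [(3 1 4; -2 0 2)], sign=+1
B: triangle coeff Δ(3,1,4) = 1/252; Σ_t [0,0]: t=0:+1/96 = 1/96; (3j)²=5/84 [(3 1 4; 1 1 -2)], sign=+1
I_A²/I_B² = (1/21)/(5/84) = 4/5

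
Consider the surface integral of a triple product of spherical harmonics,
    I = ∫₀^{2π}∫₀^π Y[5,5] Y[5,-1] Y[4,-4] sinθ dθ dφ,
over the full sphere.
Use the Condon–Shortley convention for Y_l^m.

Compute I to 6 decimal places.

-0.075170

Checks pass: Σm=0; 14 even; l₃=4∈[0,10].
(2·5+1)(2·5+1)(2·4+1) = 1089
Δ: 6! 4! 4! / 15! → 1/3153150
sum: t=1:−1/69120 t=2:+1/1728 t=3:−1/576 t=4:+1/1728 t=5:−1/69120 = -7/11520
3j²(5 5 4; 0 0 0) = Δ·Π!·Σ² = 2/143  (sign -1)
sum: t=0:+1/414720 = 1/414720
3j²(5 5 4; 5 -1 -4) = Δ·Π!·Σ² = 2/429  (sign +1)
combine: 4πI² = 1089·2/143·2/429 = 12/169
take √, sign -1: I = -0.07516962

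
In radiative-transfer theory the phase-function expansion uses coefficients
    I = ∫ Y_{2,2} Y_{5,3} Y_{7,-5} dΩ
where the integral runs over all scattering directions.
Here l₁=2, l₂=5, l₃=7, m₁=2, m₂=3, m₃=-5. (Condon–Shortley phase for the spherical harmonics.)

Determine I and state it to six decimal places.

-0.252127

Checks pass: Σm=0; 14 even; l₃=7∈[3,7].
(2·2+1)(2·5+1)(2·7+1) = 825
Δ: 0! 4! 10! / 15! → 1/15015
sum: t=0:+1/57600 = 1/57600
3j²(2 5 7; 0 0 0) = Δ·Π!·Σ² = 21/715  (sign -1)
sum: t=0:+1/1935360 = 1/1935360
3j²(2 5 7; 2 3 -5) = Δ·Π!·Σ² = 3/91  (sign +1)
combine: 4πI² = 825·21/715·3/91 = 135/169
take √, sign -1: I = -0.25212656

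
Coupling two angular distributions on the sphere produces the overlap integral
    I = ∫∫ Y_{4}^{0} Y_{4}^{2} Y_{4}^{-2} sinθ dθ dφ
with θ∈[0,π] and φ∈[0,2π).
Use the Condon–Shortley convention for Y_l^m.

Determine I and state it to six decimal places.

Checks pass: Σm=0; 12 even; l₃=4∈[0,8].
(2·4+1)(2·4+1)(2·4+1) = 729
Δ: 4! 4! 4! / 13! → 1/450450
sum: t=0:+1/13824 t=1:−1/216 t=2:+1/64 t=3:−1/216 t=4:+1/13824 = 5/768
3j²(4 4 4; 0 0 0) = Δ·Π!·Σ² = 18/1001  (sign +1)
sum: t=2:+1/384 t=3:−1/216 t=4:+1/2304 = -11/6912
3j²(4 4 4; 0 2 -2) = Δ·Π!·Σ² = 11/1638  (sign -1)
combine: 4πI² = 729·18/1001·11/1638 = 729/8281
take √, sign -1: I = -0.08369845

-0.083698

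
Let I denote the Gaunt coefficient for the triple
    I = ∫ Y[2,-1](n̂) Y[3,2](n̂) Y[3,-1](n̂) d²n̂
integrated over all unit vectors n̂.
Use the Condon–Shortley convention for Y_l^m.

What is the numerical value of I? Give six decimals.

0.162868

m-sum 0 ✓  L=8 even ✓  1≤3≤5 ✓
Π(2lᵢ+1) = 5×7×7 = 245
triangle coeff Δ(2,3,3) = 1/3780
Σ_t [0,2]: t=0:+1/24 t=1:−1/4 t=2:+1/24 = -1/6
(3j)²=4/105 [(2 3 3; 0 0 0)], sign=+1
Σ_t [1,2]: t=1:−1/48 t=2:+1/12 = 1/16
(3j)²=1/28 [(2 3 3; -1 2 -1)], sign=+1
⇒ 4πI² = 1/3
I = (+1)√(1/3/(4π)) = 0.16286750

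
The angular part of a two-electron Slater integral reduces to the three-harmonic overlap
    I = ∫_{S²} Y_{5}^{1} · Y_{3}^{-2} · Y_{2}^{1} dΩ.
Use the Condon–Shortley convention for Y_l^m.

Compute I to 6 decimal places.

Rules hold: Σm=0, L=10 even, 2≤2≤8.
N = 11·7·5 = 385
Δ = 6!·4!·0!/11! = 1/2310
Racah Σ t=3..3: t=3:−1/144 = -1/144
⇒ 3j(5 3 2; 0 0 0)² = 10/231, sgn -1
Racah Σ t=1..1: t=1:−1/720 = -1/720
⇒ 3j(5 3 2; 1 -2 1)² = 4/385, sgn +1
4πI² = N·(3j₀)²·(3jₘ)² = 40/231
I = -1·√(0.17316/4π) = -0.11738675

-0.117387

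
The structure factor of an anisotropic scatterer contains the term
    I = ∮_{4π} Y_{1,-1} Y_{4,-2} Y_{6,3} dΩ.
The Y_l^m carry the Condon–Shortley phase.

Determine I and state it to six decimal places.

|1−4|≤6≤1+4 violated ⇒ I = 0

0.000000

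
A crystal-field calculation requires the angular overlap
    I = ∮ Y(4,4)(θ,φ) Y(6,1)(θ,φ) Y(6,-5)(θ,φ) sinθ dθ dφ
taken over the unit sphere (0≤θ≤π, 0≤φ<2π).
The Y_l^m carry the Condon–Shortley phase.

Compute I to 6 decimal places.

-0.102536

Checks pass: Σm=0; 16 even; l₃=6∈[2,10].
(2·4+1)(2·6+1)(2·6+1) = 1521
Δ: 4! 4! 8! / 17! → 1/15315300
sum: t=0:+1/829440 t=1:−1/25920 t=2:+1/9216 t=3:−1/25920 t=4:+1/829440 = 7/207360
3j²(4 6 6; 0 0 0) = Δ·Π!·Σ² = 28/2431  (sign +1)
sum: t=0:+1/2903040 = 1/2903040
3j²(4 6 6; 4 1 -5) = Δ·Π!·Σ² = 5/663  (sign -1)
combine: 4πI² = 1521·28/2431·5/663 = 420/3179
take √, sign -1: I = -0.10253555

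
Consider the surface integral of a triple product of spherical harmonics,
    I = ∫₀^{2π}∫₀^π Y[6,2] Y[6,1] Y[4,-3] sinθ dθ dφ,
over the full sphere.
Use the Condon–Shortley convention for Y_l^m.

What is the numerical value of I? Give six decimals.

m-sum 0 ✓  L=16 even ✓  0≤4≤12 ✓
Π(2lᵢ+1) = 13×13×9 = 1521
triangle coeff Δ(6,6,4) = 1/15315300
Σ_t [2,6]: t=2:+1/829440 t=3:−1/25920 t=4:+1/9216 t=5:−1/25920 t=6:+1/829440 = 7/207360
(3j)²=28/2431 [(6 6 4; 0 0 0)], sign=+1
Σ_t [3,4]: t=3:−1/103680 t=4:+1/82944 = 1/414720
(3j)²=49/43758 [(6 6 4; 2 1 -3)], sign=-1
⇒ 4πI² = 686/34969
I = (-1)√(686/34969/(4π)) = -0.03951077

-0.039511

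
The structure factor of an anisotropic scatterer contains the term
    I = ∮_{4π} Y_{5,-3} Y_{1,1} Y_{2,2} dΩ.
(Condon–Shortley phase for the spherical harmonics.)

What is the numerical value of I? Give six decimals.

|5−1|≤2≤5+1 violated ⇒ I = 0

0.000000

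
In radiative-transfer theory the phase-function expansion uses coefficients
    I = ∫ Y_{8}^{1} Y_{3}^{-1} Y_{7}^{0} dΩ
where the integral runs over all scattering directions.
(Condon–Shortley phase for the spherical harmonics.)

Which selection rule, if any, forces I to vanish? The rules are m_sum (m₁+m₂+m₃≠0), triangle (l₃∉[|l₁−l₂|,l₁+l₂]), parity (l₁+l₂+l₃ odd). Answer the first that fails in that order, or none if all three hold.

Σmᵢ = 0  ✓
l₃∈[|l₁−l₂|,l₁+l₂]=[5,11], have l₃=7  ✓
Σlᵢ = 18 ⇒ even  ✓

none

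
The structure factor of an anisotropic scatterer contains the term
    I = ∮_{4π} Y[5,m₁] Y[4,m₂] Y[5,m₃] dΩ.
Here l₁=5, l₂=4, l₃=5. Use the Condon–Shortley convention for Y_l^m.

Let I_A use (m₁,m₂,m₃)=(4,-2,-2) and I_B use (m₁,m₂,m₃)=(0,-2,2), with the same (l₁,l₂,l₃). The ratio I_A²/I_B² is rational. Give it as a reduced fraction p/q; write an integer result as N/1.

Shared (l₁,l₂,l₃)=(5,4,5): N and (l;000)² cancel in I_A²/I_B².
A: Δ = 4!·6!·4!/15! = 1/3153150; Racah Σ t=0..1: t=0:+1/11520 t=1:−1/25920 = 1/20736; ⇒ 3j(5 4 5; 4 -2 -2)² = 5/429, sgn -1
B: Δ = 4!·6!·4!/15! = 1/3153150; Racah Σ t=0..2: t=0:+1/11520 t=1:−1/1728 t=2:+1/3456 = -7/34560; ⇒ 3j(5 4 5; 0 -2 2)² = 7/858, sgn +1
I_A²/I_B² = (5/429)/(7/858) = 10/7

10/7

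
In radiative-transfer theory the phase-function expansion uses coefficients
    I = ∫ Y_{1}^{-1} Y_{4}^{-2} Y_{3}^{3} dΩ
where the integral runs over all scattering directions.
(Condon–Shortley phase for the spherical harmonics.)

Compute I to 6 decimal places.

Checks pass: Σm=0; 8 even; l₃=3∈[3,5].
(2·1+1)(2·4+1)(2·3+1) = 189
Δ: 2! 0! 6! / 9! → 1/252
sum: t=1:−1/36 = -1/36
3j²(1 4 3; 0 0 0) = Δ·Π!·Σ² = 4/63  (sign +1)
sum: t=2:+1/1440 = 1/1440
3j²(1 4 3; -1 -2 3) = Δ·Π!·Σ² = 1/252  (sign +1)
combine: 4πI² = 189·4/63·1/252 = 1/21
take √, sign +1: I = 0.06155813

0.061558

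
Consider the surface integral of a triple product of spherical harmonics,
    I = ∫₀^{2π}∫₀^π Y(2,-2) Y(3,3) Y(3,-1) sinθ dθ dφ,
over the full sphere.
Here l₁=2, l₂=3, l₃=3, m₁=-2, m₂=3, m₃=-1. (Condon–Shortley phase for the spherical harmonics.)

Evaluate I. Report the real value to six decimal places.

Rules hold: Σm=0, L=8 even, 1≤3≤5.
N = 5·7·7 = 245
Δ = 2!·2!·4!/9! = 1/3780
Racah Σ t=0..2: t=0:+1/24 t=1:−1/4 t=2:+1/24 = -1/6
⇒ 3j(2 3 3; 0 0 0)² = 4/105, sgn +1
Racah Σ t=2..2: t=2:+1/96 = 1/96
⇒ 3j(2 3 3; -2 3 -1)² = 1/42, sgn +1
4πI² = N·(3j₀)²·(3jₘ)² = 2/9
I = +1·√(0.222222/4π) = 0.13298076

0.132981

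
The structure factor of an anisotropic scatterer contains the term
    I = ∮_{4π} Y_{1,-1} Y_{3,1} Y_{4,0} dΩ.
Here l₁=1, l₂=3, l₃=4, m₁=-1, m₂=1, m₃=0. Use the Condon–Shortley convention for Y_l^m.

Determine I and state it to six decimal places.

m-sum 0 ✓  L=8 even ✓  2≤4≤4 ✓
Π(2lᵢ+1) = 3×7×9 = 189
triangle coeff Δ(1,3,4) = 1/252
Σ_t [0,0]: t=0:+1/36 = 1/36
(3j)²=4/63 [(1 3 4; 0 0 0)], sign=+1
Σ_t [0,0]: t=0:+1/96 = 1/96
(3j)²=1/42 [(1 3 4; -1 1 0)], sign=+1
⇒ 4πI² = 2/7
I = (+1)√(2/7/(4π)) = 0.15078601

0.150786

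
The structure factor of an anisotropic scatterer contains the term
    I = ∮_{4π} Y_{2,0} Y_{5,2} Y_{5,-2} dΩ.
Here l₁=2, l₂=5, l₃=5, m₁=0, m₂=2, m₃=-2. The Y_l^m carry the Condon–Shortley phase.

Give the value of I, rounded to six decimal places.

0.097044

m-sum 0 ✓  L=12 even ✓  3≤5≤7 ✓
Π(2lᵢ+1) = 5×11×11 = 605
triangle coeff Δ(2,5,5) = 1/38610
Σ_t [0,2]: t=0:+1/2880 t=1:−1/576 t=2:+1/2880 = -1/960
(3j)²=10/429 [(2 5 5; 0 0 0)], sign=+1
Σ_t [0,2]: t=0:+1/20160 t=1:−1/1440 t=2:+1/2880 = -1/3360
(3j)²=6/715 [(2 5 5; 0 2 -2)], sign=+1
⇒ 4πI² = 20/169
I = (+1)√(20/169/(4π)) = 0.09704356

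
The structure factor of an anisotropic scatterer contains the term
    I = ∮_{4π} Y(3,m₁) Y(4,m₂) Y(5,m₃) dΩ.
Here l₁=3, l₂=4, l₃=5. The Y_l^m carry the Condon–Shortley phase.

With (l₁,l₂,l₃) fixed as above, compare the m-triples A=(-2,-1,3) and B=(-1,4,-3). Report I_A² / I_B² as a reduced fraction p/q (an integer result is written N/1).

5/112

Same 3,4,5: normalisation and zero-m 3j drop out of the ratio.
A: Δ: 2! 4! 6! / 13! → 1/180180; sum: t=1:−1/1152 t=2:+1/1440 = -1/5760; 3j²(3 4 5; -2 -1 3) = Δ·Π!·Σ² = 1/858  (sign -1)
B: Δ: 2! 4! 6! / 13! → 1/180180; sum: t=2:+1/5760 = 1/5760; 3j²(3 4 5; -1 4 -3) = Δ·Π!·Σ² = 56/2145  (sign +1)
I_A²/I_B² = (1/858)/(56/2145) = 5/112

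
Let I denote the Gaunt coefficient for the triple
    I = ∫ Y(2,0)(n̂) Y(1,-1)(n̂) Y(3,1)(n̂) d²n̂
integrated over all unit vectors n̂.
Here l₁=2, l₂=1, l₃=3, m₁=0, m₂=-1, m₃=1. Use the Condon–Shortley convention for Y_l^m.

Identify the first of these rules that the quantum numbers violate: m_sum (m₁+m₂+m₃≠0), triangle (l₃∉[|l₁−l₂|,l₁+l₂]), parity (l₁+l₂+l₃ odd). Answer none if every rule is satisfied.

none

azimuthal sum: 0 − 1 + 1 = 0  ✓
1 ≤ 3 ≤ 3 (triangle on l)  ✓
L = 2 + 1 + 3 = 6 (even)  ✓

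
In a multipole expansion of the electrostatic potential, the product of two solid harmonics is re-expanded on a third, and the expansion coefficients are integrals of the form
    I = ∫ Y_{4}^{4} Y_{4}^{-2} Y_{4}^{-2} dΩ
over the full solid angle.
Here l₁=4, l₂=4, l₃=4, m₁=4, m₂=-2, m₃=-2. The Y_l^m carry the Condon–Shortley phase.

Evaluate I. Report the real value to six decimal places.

0.190983

Rules hold: Σm=0, L=12 even, 0≤4≤8.
N = 9·9·9 = 729
Δ = 4!·4!·4!/13! = 1/450450
Racah Σ t=0..4: t=0:+1/13824 t=1:−1/216 t=2:+1/64 t=3:−1/216 t=4:+1/13824 = 5/768
⇒ 3j(4 4 4; 0 0 0)² = 18/1001, sgn +1
Racah Σ t=0..0: t=0:+1/2304 = 1/2304
⇒ 3j(4 4 4; 4 -2 -2)² = 5/143, sgn +1
4πI² = N·(3j₀)²·(3jₘ)² = 65610/143143
I = +1·√(0.458353/4π) = 0.19098314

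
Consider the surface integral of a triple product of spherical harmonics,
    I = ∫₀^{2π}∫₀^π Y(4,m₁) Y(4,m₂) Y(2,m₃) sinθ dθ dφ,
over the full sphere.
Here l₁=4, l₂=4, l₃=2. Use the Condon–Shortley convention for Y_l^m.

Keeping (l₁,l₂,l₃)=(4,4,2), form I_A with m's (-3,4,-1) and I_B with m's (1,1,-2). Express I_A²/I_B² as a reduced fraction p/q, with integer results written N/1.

49/50

Shared (l₁,l₂,l₃)=(4,4,2): N and (l;000)² cancel in I_A²/I_B².
A: Δ = 6!·2!·2!/11! = 1/13860; Racah Σ t=6..6: t=6:+1/1440 = 1/1440; ⇒ 3j(4 4 2; -3 4 -1)² = 7/165, sgn -1
B: Δ = 6!·2!·2!/11! = 1/13860; Racah Σ t=3..3: t=3:−1/144 = -1/144; ⇒ 3j(4 4 2; 1 1 -2)² = 10/231, sgn -1
I_A²/I_B² = (7/165)/(10/231) = 49/50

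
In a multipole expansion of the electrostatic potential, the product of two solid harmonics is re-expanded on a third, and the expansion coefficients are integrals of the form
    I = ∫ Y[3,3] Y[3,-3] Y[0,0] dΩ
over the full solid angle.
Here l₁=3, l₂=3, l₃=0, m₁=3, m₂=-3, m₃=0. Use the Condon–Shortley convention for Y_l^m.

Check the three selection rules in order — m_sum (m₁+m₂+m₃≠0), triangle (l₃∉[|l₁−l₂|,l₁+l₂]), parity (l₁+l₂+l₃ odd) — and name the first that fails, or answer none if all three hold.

none

azimuthal sum: 3 − 3 + 0 = 0  ✓
0 ≤ 0 ≤ 6 (triangle on l)  ✓
L = 3 + 3 + 0 = 6 (even)  ✓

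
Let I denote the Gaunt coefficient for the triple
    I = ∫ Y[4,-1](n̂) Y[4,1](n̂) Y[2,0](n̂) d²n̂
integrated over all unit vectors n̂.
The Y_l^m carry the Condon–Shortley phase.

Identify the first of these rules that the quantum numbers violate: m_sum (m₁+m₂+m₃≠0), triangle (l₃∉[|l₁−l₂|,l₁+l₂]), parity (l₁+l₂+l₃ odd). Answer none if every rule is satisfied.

Σmᵢ = 0  ✓
l₃∈[|l₁−l₂|,l₁+l₂]=[0,8], have l₃=2  ✓
Σlᵢ = 10 ⇒ even  ✓

none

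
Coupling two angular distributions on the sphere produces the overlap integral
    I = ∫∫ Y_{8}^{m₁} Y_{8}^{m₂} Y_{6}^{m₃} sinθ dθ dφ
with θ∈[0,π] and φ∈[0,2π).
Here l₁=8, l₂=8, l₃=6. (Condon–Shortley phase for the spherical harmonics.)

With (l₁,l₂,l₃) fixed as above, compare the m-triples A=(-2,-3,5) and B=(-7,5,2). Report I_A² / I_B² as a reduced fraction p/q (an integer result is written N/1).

Same 8,8,6: normalisation and zero-m 3j drop out of the ratio.
A: Δ: 10! 6! 6! / 23! → 1/13742520792; sum: t=4:+1/1492992000 t=5:−1/1244160000 = -1/7464960000; 3j²(8 8 6; -2 -3 5) = Δ·Π!·Σ² = 63/96577  (sign +1)
B: Δ: 10! 6! 6! / 23! → 1/13742520792; sum: t=9:−1/12541132800 t=10:+1/15676416000 = -1/62705664000; 3j²(8 8 6; -7 5 2) = Δ·Π!·Σ² = 13/14858  (sign -1)
I_A²/I_B² = (63/96577)/(13/14858) = 126/169

126/169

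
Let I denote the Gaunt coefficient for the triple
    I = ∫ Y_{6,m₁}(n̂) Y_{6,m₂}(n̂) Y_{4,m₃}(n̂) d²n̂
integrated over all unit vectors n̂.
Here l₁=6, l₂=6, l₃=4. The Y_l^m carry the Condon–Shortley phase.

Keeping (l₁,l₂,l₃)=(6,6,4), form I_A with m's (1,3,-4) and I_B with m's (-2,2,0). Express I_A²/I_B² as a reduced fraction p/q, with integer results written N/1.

Shared (l₁,l₂,l₃)=(6,6,4): N and (l;000)² cancel in I_A²/I_B².
A: Δ = 8!·4!·4!/17! = 1/15315300; Racah Σ t=5..5: t=5:−1/414720 = -1/414720; ⇒ 3j(6 6 4; 1 3 -4)² = 49/2431, sgn -1
B: Δ = 8!·4!·4!/17! = 1/15315300; Racah Σ t=4..8: t=4:+1/331776 t=5:−1/25920 t=6:+1/23040 t=7:−1/181440 t=8:+1/23224320 = 11/4644864; ⇒ 3j(6 6 4; -2 2 0)² = 11/55692, sgn +1
I_A²/I_B² = (49/2431)/(11/55692) = 12348/121

12348/121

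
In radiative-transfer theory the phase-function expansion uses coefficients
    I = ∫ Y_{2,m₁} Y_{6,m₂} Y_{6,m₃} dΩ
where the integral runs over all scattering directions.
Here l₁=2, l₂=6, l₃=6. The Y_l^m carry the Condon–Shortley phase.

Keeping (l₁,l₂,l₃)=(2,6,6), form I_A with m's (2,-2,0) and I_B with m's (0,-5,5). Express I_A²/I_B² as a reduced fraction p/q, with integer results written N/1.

280/121

Shared (l₁,l₂,l₃)=(2,6,6): N and (l;000)² cancel in I_A²/I_B².
A: Δ = 2!·2!·10!/15! = 1/90090; Racah Σ t=0..0: t=0:+1/69120 = 1/69120; ⇒ 3j(2 6 6; 2 -2 0)² = 4/143, sgn +1
B: Δ = 2!·2!·10!/15! = 1/90090; Racah Σ t=0..1: t=0:+1/1451520 t=1:−1/3628800 = 1/2419200; ⇒ 3j(2 6 6; 0 -5 5)² = 11/910, sgn -1
I_A²/I_B² = (4/143)/(11/910) = 280/121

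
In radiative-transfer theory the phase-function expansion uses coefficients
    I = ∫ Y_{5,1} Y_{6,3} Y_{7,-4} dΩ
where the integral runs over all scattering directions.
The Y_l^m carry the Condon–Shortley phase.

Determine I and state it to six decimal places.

m-sum 0 ✓  L=18 even ✓  1≤7≤11 ✓
Π(2lᵢ+1) = 11×13×15 = 2145
triangle coeff Δ(5,6,7) = 1/174594420
Σ_t [0,4]: t=0:+1/4147200 t=1:−1/207360 t=2:+1/82944 t=3:−1/207360 t=4:+1/4147200 = 1/345600
(3j)²=420/46189 [(5 6 7; 0 0 0)], sign=-1
Σ_t [1,4]: t=1:−1/8709120 t=2:+1/967680 t=3:−1/1036800 t=4:+1/12441600 = 1/29030400
(3j)²=9/146965 [(5 6 7; 1 3 -4)], sign=-1
⇒ 4πI² = 1620/1356277
I = (+1)√(1620/1356277/(4π)) = 0.00974941

0.009749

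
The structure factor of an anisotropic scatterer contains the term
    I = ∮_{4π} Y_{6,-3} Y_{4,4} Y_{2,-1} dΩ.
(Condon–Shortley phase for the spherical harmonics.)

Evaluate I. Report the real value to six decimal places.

Checks pass: Σm=0; 12 even; l₃=2∈[2,10].
(2·6+1)(2·4+1)(2·2+1) = 585
Δ: 8! 4! 0! / 13! → 1/6435
sum: t=4:+1/2304 = 1/2304
3j²(6 4 2; 0 0 0) = Δ·Π!·Σ² = 5/143  (sign +1)
sum: t=8:+1/241920 = 1/241920
3j²(6 4 2; -3 4 -1) = Δ·Π!·Σ² = 1/715  (sign -1)
combine: 4πI² = 585·5/143·1/715 = 45/1573
take √, sign -1: I = -0.04771303

-0.047713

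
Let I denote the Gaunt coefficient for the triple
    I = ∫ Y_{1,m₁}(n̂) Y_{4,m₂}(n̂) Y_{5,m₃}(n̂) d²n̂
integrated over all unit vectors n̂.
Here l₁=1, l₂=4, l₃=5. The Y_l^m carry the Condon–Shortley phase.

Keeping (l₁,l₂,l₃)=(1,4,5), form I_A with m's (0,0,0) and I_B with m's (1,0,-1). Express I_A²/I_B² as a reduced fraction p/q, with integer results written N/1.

5/3

l's match ⇒ only the (l;m) 3-j factors differ between A and B.
A: triangle coeff Δ(1,4,5) = 1/495; Σ_t [0,0]: t=0:+1/576 = 1/576; (3j)²=5/99 [(1 4 5; 0 0 0)], sign=-1
B: triangle coeff Δ(1,4,5) = 1/495; Σ_t [0,0]: t=0:+1/1152 = 1/1152; (3j)²=1/33 [(1 4 5; 1 0 -1)], sign=+1
I_A²/I_B² = (5/99)/(1/33) = 5/3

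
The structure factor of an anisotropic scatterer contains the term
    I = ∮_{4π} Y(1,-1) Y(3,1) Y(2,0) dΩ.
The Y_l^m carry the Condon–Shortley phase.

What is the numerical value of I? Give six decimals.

-0.202301

Checks pass: Σm=0; 6 even; l₃=2∈[2,4].
(2·1+1)(2·3+1)(2·2+1) = 105
Δ: 2! 0! 4! / 7! → 1/105
sum: t=1:−1/4 = -1/4
3j²(1 3 2; 0 0 0) = Δ·Π!·Σ² = 3/35  (sign -1)
sum: t=2:+1/8 = 1/8
3j²(1 3 2; -1 1 0) = Δ·Π!·Σ² = 2/35  (sign +1)
combine: 4πI² = 105·3/35·2/35 = 18/35
take √, sign -1: I = -0.20230066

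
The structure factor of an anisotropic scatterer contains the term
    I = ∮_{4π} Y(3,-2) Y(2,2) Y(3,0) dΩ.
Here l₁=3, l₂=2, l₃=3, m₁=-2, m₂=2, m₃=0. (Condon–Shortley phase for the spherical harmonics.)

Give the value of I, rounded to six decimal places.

Rules hold: Σm=0, L=8 even, 1≤3≤5.
N = 7·5·7 = 245
Δ = 2!·4!·2!/9! = 1/3780
Racah Σ t=0..2: t=0:+1/24 t=1:−1/4 t=2:+1/24 = -1/6
⇒ 3j(3 2 3; 0 0 0)² = 4/105, sgn +1
Racah Σ t=2..2: t=2:+1/24 = 1/24
⇒ 3j(3 2 3; -2 2 0)² = 1/21, sgn -1
4πI² = N·(3j₀)²·(3jₘ)² = 4/9
I = -1·√(0.444444/4π) = -0.18806319

-0.188063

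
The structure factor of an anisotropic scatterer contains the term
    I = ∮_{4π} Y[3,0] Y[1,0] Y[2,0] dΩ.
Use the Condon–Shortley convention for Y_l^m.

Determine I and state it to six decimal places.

m-sum 0 ✓  L=6 even ✓  2≤2≤4 ✓
Π(2lᵢ+1) = 7×3×5 = 105
triangle coeff Δ(3,1,2) = 1/105
Σ_t [1,1]: t=1:−1/4 = -1/4
(3j)²=3/35 [(3 1 2; 0 0 0)], sign=-1
(m-triple is (0,0,0) — same symbol as above.)
⇒ 4πI² = 27/35
I = (+1)√(27/35/(4π)) = 0.24776670

0.247767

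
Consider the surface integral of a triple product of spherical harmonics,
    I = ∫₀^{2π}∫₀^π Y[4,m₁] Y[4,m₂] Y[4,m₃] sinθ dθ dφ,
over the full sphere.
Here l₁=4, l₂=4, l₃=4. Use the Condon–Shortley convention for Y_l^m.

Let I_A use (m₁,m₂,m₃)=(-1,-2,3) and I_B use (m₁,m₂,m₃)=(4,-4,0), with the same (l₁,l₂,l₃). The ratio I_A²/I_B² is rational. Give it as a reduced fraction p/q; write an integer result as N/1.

5/14

l's match ⇒ only the (l;m) 3-j factors differ between A and B.
A: triangle coeff Δ(4,4,4) = 1/450450; Σ_t [1,2]: t=1:−1/864 t=2:+1/576 = 1/1728; (3j)²=5/1287 [(4 4 4; -1 -2 3)], sign=-1
B: triangle coeff Δ(4,4,4) = 1/450450; Σ_t [0,0]: t=0:+1/13824 = 1/13824; (3j)²=14/1287 [(4 4 4; 4 -4 0)], sign=+1
I_A²/I_B² = (5/1287)/(14/1287) = 5/14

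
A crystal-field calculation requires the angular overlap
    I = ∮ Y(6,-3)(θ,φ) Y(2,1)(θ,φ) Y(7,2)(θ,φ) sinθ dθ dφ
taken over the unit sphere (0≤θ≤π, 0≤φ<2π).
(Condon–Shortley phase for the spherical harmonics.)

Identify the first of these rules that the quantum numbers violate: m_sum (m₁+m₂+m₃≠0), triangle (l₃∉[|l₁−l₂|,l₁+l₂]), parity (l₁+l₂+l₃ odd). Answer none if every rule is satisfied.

parity

Σmᵢ = 0  ✓
l₃∈[|l₁−l₂|,l₁+l₂]=[4,8], have l₃=7  ✓
Σlᵢ = 15 ⇒ odd  ✗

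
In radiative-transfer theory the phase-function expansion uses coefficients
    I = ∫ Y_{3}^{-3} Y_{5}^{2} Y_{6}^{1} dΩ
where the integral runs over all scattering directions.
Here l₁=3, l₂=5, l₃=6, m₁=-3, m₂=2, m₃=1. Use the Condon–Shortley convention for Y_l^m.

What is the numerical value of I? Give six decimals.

0.145631

Checks pass: Σm=0; 14 even; l₃=6∈[2,8].
(2·3+1)(2·5+1)(2·6+1) = 1001
Δ: 2! 4! 8! / 15! → 1/675675
sum: t=0:+1/8640 t=1:−1/2304 t=2:+1/8640 = -7/34560
3j²(3 5 6; 0 0 0) = Δ·Π!·Σ² = 7/429  (sign -1)
sum: t=2:+1/34560 = 1/34560
3j²(3 5 6; -3 2 1) = Δ·Π!·Σ² = 7/429  (sign -1)
combine: 4πI² = 1001·7/429·7/429 = 343/1287
take √, sign +1: I = 0.14563067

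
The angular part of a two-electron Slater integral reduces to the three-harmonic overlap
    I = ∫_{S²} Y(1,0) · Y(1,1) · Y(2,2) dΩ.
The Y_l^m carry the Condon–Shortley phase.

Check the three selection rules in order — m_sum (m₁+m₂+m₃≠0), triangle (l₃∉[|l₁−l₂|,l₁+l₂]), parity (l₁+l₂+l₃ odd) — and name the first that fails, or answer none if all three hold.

Σmᵢ = 3  ✗
l₃∈[|l₁−l₂|,l₁+l₂]=[0,2], have l₃=2
Σlᵢ = 4 ⇒ even

m_sum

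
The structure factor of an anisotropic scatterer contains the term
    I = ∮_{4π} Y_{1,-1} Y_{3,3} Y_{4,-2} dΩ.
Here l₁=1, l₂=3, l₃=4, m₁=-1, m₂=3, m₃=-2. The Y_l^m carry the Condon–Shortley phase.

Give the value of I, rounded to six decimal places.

0.061558

m-sum 0 ✓  L=8 even ✓  2≤4≤4 ✓
Π(2lᵢ+1) = 3×7×9 = 189
triangle coeff Δ(1,3,4) = 1/252
Σ_t [0,0]: t=0:+1/36 = 1/36
(3j)²=4/63 [(1 3 4; 0 0 0)], sign=+1
Σ_t [0,0]: t=0:+1/1440 = 1/1440
(3j)²=1/252 [(1 3 4; -1 3 -2)], sign=+1
⇒ 4πI² = 1/21
I = (+1)√(1/21/(4π)) = 0.06155813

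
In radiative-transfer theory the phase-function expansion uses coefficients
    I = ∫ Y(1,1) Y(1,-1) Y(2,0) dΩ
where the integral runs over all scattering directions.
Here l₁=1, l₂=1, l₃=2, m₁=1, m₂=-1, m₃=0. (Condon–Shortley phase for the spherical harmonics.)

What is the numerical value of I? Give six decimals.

0.126157

Checks pass: Σm=0; 4 even; l₃=2∈[0,2].
(2·1+1)(2·1+1)(2·2+1) = 45
Δ: 0! 2! 2! / 5! → 1/30
sum: t=0:+1/1 = 1/1
3j²(1 1 2; 0 0 0) = Δ·Π!·Σ² = 2/15  (sign +1)
sum: t=0:+1/4 = 1/4
3j²(1 1 2; 1 -1 0) = Δ·Π!·Σ² = 1/30  (sign +1)
combine: 4πI² = 45·2/15·1/30 = 1/5
take √, sign +1: I = 0.12615663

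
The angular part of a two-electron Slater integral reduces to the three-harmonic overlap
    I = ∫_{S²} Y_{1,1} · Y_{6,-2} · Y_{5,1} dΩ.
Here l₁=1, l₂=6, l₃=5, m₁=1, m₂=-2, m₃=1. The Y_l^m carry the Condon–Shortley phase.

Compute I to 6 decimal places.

0.216205

Checks pass: Σm=0; 12 even; l₃=5∈[5,7].
(2·1+1)(2·6+1)(2·5+1) = 429
Δ: 2! 0! 10! / 13! → 1/858
sum: t=1:−1/14400 = -1/14400
3j²(1 6 5; 0 0 0) = Δ·Π!·Σ² = 6/143  (sign +1)
sum: t=0:+1/34560 = 1/34560
3j²(1 6 5; 1 -2 1) = Δ·Π!·Σ² = 14/429  (sign +1)
combine: 4πI² = 429·6/143·14/429 = 84/143
take √, sign +1: I = 0.21620548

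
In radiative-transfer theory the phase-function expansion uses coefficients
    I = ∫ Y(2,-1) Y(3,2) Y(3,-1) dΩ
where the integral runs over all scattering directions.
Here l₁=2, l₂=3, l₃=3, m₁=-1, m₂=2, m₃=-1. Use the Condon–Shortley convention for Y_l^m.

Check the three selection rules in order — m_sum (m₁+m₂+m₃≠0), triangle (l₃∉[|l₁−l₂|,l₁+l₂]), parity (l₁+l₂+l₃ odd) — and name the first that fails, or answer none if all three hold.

none

azimuthal sum: -1 + 2 − 1 = 0  ✓
1 ≤ 3 ≤ 5 (triangle on l)  ✓
L = 2 + 3 + 3 = 8 (even)  ✓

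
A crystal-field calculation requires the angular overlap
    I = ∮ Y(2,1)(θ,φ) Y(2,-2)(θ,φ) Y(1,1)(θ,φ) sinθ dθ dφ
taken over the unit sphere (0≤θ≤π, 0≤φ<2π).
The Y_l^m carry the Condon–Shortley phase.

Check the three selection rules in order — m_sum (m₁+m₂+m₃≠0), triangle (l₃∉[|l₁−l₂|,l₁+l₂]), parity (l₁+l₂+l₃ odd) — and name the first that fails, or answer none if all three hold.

azimuthal sum: 1 − 2 + 1 = 0  ✓
0 ≤ 1 ≤ 4 (triangle on l)  ✓
L = 2 + 2 + 1 = 5 (odd)  ✗

parity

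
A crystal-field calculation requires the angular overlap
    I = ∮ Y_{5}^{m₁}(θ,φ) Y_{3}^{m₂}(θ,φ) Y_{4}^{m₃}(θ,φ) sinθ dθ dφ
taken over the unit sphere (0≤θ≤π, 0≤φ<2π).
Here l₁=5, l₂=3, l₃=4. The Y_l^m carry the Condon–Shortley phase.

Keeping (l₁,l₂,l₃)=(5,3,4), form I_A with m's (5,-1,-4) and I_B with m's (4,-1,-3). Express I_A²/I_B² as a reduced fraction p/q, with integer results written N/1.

20/1

l's match ⇒ only the (l;m) 3-j factors differ between A and B.
A: triangle coeff Δ(5,3,4) = 1/180180; Σ_t [0,0]: t=0:+1/34560 = 1/34560; (3j)²=14/429 [(5 3 4; 5 -1 -4)], sign=+1
B: triangle coeff Δ(5,3,4) = 1/180180; Σ_t [0,1]: t=0:+1/5760 t=1:−1/4320 = -1/17280; (3j)²=7/4290 [(5 3 4; 4 -1 -3)], sign=+1
I_A²/I_B² = (14/429)/(7/4290) = 20/1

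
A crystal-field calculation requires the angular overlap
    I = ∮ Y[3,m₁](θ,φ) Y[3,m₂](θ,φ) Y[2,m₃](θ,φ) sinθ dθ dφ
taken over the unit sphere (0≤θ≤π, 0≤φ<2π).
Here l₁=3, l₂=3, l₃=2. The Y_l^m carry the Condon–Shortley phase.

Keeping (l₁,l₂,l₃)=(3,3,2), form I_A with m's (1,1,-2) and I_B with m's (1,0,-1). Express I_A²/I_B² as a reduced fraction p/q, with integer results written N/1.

Same 3,3,2: normalisation and zero-m 3j drop out of the ratio.
A: Δ: 4! 2! 2! / 9! → 1/3780; sum: t=2:+1/16 = 1/16; 3j²(3 3 2; 1 1 -2) = Δ·Π!·Σ² = 2/35  (sign +1)
B: Δ: 4! 2! 2! / 9! → 1/3780; sum: t=1:−1/12 t=2:+1/8 = 1/24; 3j²(3 3 2; 1 0 -1) = Δ·Π!·Σ² = 1/210  (sign -1)
I_A²/I_B² = (2/35)/(1/210) = 12/1

12/1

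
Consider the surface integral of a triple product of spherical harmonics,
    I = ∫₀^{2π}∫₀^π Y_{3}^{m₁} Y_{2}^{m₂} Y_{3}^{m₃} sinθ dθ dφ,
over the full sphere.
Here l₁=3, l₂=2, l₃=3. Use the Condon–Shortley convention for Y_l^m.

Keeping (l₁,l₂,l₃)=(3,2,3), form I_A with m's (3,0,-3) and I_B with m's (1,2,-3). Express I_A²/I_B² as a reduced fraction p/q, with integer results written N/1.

Shared (l₁,l₂,l₃)=(3,2,3): N and (l;000)² cancel in I_A²/I_B².
A: Δ = 2!·4!·2!/9! = 1/3780; Racah Σ t=0..0: t=0:+1/96 = 1/96; ⇒ 3j(3 2 3; 3 0 -3)² = 5/84, sgn +1
B: Δ = 2!·4!·2!/9! = 1/3780; Racah Σ t=2..2: t=2:+1/96 = 1/96; ⇒ 3j(3 2 3; 1 2 -3)² = 1/42, sgn +1
I_A²/I_B² = (5/84)/(1/42) = 5/2

5/2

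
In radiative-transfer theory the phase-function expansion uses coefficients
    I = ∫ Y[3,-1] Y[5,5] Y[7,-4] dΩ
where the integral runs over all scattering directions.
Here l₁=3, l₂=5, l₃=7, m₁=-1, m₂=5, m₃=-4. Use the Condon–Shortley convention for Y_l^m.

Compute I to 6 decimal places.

l₁+l₂+l₃=15 is odd: 3j(l;000)=0 ⇒ I=0

0.000000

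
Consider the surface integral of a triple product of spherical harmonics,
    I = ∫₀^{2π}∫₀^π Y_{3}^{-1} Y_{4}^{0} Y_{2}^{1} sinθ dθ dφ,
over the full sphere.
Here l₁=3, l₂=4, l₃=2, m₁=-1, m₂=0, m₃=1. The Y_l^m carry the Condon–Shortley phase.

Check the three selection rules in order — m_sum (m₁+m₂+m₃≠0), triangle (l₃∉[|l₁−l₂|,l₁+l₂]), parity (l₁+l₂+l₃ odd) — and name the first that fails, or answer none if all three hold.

Σmᵢ = 0  ✓
l₃∈[|l₁−l₂|,l₁+l₂]=[1,7], have l₃=2  ✓
Σlᵢ = 9 ⇒ odd  ✗

parity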